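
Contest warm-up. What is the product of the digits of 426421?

384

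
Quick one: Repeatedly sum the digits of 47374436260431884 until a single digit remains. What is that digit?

4+7+3+7+4+4+3+6+2+6+0+4+3+1+8+8+4 = 74
7+4 = 11
1+1 = 2

2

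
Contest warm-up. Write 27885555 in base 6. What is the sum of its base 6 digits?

27885555 in base 6 is 2433403443.
Digit sum: 2+4+3+3+4+0+3+4+4+3 = 30.

30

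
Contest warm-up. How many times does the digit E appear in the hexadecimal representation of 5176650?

1

5176650 in base 16 is 4EFD4A.
The digit E appears 1 time.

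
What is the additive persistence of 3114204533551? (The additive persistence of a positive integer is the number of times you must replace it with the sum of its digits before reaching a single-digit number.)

3114204533551 → 37 → 10 → 1 (3 steps)

3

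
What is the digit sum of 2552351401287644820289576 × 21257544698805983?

206

2552351401287644820289576 × 21257544698805983 = 54256723999932196361917858958659501333208
Sum of its 41 digits: 206.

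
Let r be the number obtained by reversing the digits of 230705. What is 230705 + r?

Reverse of 230705 is 507032.
230705 + 507032 = 737737

737737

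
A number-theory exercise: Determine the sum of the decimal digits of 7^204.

820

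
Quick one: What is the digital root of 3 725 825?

3+7+2+5+8+2+5 = 32
3+2 = 5
(Equivalently, 3 725 825 mod 9 = 5.)

5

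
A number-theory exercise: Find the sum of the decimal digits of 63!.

333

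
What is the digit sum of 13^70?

13^70 = 946312684517285425602088507550312255344648571553386120579525970592441865195449
Sum of its 78 digits: 346.

346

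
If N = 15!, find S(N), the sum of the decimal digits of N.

15! = 1307674368000
Sum of its 13 digits: 45.

45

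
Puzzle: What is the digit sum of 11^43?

164

11^43 = 602400691612421918536387328824478011400331731
Sum of its 45 digits: 164.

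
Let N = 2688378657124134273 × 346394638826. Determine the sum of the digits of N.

2688378657124134273 × 346394638826 = 931239953962041383343763083498
Sum of its 30 digits: 138.

138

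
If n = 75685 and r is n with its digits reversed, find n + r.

134342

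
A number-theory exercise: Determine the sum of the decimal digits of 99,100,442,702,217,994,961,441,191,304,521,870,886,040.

162

9+9+1+0+0+4+4+2+7+0+2+2+1+7+9+9+4+9+6+1+4+4+1+1+9+1+3+0+4+5+2+1+8+7+0+8+8+6+0+4+0 = 162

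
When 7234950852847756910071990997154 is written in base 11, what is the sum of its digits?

7234950852847756910071990997154 in base 11 is 461957791448917956711004363412.
Digit sum: 4+6+1+9+5+7+7+9+1+4+4+8+9+1+7+9+5+6+7+1+1+0+0+4+3+6+3+4+1+2 = 134.

134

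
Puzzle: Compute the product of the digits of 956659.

9×5×6×6×5×9 = 72900

72900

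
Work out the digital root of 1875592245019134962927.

1+8+7+5+5+9+2+2+4+5+0+1+9+1+3+4+9+6+2+9+2+7 = 101
1+0+1 = 2
(Equivalently, 1875592245019134962927 mod 9 = 2.)

2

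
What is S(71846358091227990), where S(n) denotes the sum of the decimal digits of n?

81

7+1+8+4+6+3+5+8+0+9+1+2+2+7+9+9+0 = 81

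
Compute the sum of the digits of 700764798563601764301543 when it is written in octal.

700764798563601764301543 in base 8 is 224311044553651066151735347.
Digit sum: 2+2+4+3+1+1+0+4+4+5+5+3+6+5+1+0+6+6+1+5+1+7+3+5+3+4+7 = 94.

94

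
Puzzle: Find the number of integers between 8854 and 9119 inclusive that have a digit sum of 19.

The integers in [8854, 9119] that have a digit sum of 19: 8902, 8911, 8920, 9019, 9028, 9037, …, 9109, 9118.
14 qualify.

14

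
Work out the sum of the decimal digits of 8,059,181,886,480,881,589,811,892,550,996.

168

8+0+5+9+1+8+1+8+8+6+4+8+0+8+8+1+5+8+9+8+1+1+8+9+2+5+5+0+9+9+6 = 168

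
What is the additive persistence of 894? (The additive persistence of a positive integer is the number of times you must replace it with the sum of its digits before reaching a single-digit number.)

2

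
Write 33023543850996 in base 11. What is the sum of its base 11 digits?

66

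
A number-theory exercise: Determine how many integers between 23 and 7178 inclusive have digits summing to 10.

The integers in [23, 7178] that have digits summing to 10: 28, 37, 46, 55, 64, 73, …, 7111, 7120.
269 qualify.

269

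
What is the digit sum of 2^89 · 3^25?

153

2^89 · 3^25 = 524446247229961322279370020425738223616
Sum of its 39 digits: 153.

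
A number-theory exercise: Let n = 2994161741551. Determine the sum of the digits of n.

2+9+9+4+1+6+1+7+4+1+5+5+1 = 55

55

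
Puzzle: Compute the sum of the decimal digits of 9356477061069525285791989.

9+3+5+6+4+7+7+0+6+1+0+6+9+5+2+5+2+8+5+7+9+1+9+8+9 = 133

133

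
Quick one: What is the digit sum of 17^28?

145

17^28 = 28351092476867700887730107366063041
Sum of its 35 digits: 145.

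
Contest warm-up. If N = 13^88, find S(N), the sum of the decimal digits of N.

409

13^88 = 106417978041190602791946491060293881007083613449188338481130625710173112177685960349236066114669921
Sum of its 99 digits: 409.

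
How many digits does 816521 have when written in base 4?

816521 in base 4 is 3013112021, which has 10 digits.

10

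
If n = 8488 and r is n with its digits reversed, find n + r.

17336

Reverse of 8488 is 8848.
8488 + 8848 = 17336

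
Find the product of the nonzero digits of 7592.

7×5×9×2 = 630

630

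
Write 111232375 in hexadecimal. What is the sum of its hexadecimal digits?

111232375 in base 16 is 6A14577.
Digit sum: 6+10+1+4+5+7+7 = 40.

40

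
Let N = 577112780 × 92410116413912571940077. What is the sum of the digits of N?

577112780 × 92410116413912571940077 = 53331059183756715069287830884060
Sum of its 32 digits: 141.

141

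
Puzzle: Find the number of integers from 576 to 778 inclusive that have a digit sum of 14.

The integers in [576, 778] that have a digit sum of 14: 581, 590, 608, 617, 626, 635, …, 761, 770.
19 qualify.

19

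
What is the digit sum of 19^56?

19^56 = 407569478172909828847318650548420153417875032325531352984650263038054881
Sum of its 72 digits: 316.

316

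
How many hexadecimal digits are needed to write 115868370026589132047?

115868370026589132047 in base 16 is 647FF24A46A5D150F, which has 17 digits.

17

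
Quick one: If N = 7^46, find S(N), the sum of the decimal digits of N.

187

7^46 = 749048330965186233494494102694564493649
Sum of its 39 digits: 187.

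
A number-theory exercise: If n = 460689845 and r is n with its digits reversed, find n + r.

Reverse of 460689845 is 548986064.
460689845 + 548986064 = 1009675909

1009675909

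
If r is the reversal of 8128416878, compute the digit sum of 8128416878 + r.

52

Reversal of 8128416878 is 8786148218; 8128416878 + 8786148218 = 16914565096.
Digit sum of 16914565096: 1+6+9+1+4+5+6+5+0+9+6 = 52.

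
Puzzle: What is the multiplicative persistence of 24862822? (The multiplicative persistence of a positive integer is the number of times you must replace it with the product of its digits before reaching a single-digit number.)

3

24862822 → 24576 → 1680 → 0 (3 steps)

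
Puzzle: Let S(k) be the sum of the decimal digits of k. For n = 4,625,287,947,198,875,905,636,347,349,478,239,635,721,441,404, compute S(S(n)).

First digit sum: 225.
2+2+5 = 9.

9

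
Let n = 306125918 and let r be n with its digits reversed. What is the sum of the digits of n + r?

Reversal of 306125918 is 819521603; 306125918 + 819521603 = 1125647521.
Digit sum of 1125647521: 1+1+2+5+6+4+7+5+2+1 = 34.

34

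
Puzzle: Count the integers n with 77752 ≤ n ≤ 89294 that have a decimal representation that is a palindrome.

115

The integers in [77752, 89294] that have a decimal representation that is a palindrome: 77777, 77877, 77977, 78087, 78187, 78287, …, 89098, 89198.
115 qualify.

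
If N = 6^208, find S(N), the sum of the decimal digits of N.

675

6^208 = 716902475118262214817011779393196661223001384517326117611478588644678638278414107572257870390965072733283553862876694482148415089417201250632070732438043011055616
Sum of its 162 digits: 675.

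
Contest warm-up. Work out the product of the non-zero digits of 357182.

1680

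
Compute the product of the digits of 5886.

5×8×8×6 = 1920

1920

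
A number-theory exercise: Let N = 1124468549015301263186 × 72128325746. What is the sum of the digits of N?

142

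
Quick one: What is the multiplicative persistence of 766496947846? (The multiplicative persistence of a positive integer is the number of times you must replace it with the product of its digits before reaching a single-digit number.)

5

766496947846 → 2633637888 → 6967296 → 244944 → 4608 → 0 (5 steps)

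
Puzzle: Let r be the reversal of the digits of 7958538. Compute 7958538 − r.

-400059

Reverse of 7958538 is 8358597.
7958538 − 8358597 = -400059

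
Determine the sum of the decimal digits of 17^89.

521

17^89 = 32355938604243814834953228930022671958573652447416130728419673568773613853135920674790271577278638959930577297
Sum of its 110 digits: 521.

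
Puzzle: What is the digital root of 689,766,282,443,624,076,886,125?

6+8+9+7+6+6+2+8+2+4+4+3+6+2+4+0+7+6+8+8+6+1+2+5 = 120
1+2+0 = 3

3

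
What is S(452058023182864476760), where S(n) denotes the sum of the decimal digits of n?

4+5+2+0+5+8+0+2+3+1+8+2+8+6+4+4+7+6+7+6+0 = 88

88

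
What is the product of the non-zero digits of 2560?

60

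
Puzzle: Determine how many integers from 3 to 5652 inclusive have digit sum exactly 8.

155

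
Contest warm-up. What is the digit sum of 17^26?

163

17^26 = 98100666009922840441972689847969
Sum of its 32 digits: 163.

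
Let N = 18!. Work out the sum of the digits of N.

54

18! = 6402373705728000
Sum of its 16 digits: 54.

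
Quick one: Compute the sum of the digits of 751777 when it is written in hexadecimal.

751777 in base 16 is B78A1.
Digit sum: 11+7+8+10+1 = 37.

37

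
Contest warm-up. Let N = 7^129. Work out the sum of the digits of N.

478

7^129 = 10414709530383281871372188772188914992326497020083592649289488135604711207963106997583302933500433141279257607
Sum of its 110 digits: 478.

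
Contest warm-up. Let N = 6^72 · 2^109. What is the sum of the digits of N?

405

6^72 · 2^109 = 69049343690928809040070472450687939117026241928948895708359301379013328311862468785733632
Sum of its 89 digits: 405.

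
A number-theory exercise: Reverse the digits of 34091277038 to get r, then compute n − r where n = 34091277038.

Reverse of 34091277038 is 83077219043.
34091277038 − 83077219043 = -48985942005

-48985942005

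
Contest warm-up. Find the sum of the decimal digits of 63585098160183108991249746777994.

166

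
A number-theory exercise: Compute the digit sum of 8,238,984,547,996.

8+2+3+8+9+8+4+5+4+7+9+9+6 = 82

82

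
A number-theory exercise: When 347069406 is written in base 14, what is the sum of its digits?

347069406 in base 14 is 3414703C.
Digit sum: 3+4+1+4+7+0+3+12 = 34.

34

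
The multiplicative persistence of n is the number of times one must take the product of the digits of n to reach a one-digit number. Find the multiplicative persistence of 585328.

2

585328 → 9600 → 0 (2 steps)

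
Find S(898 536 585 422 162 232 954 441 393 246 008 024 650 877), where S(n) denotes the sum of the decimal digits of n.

182

8+9+8+5+3+6+5+8+5+4+2+2+1+6+2+2+3+2+9+5+4+4+4+1+3+9+3+2+4+6+0+0+8+0+2+4+6+5+0+8+7+7 = 182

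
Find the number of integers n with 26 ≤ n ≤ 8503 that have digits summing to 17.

The integers in [26, 8503] that have digits summing to 17: 89, 98, 179, 188, 197, 269, …, 8441, 8450.
600 qualify.

600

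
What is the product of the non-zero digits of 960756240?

90720

9×6×7×5×6×2×4 = 90720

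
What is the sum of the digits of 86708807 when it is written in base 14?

86708807 in base 14 is B7315C3.
Digit sum: 11+7+3+1+5+12+3 = 42.

42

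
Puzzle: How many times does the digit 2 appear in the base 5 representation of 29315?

29315 in base 5 is 1414230.
The digit 2 appears 1 time.

1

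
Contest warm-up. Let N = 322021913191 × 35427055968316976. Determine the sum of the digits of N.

116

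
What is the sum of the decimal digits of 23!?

23! = 25852016738884976640000
Sum of its 23 digits: 99.

99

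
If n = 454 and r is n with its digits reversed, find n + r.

Reverse of 454 is 454.
454 + 454 = 908

908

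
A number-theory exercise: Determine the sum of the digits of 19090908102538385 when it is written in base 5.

45

19090908102538385 in base 5 is 130004240414243222212020.
Digit sum: 1+3+0+0+0+4+2+4+0+4+1+4+2+4+3+2+2+2+2+1+2+0+2+0 = 45.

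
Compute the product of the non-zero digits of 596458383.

3110400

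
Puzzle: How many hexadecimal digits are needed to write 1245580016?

1245580016 in base 16 is 4A3E0AF0, which has 8 digits.

8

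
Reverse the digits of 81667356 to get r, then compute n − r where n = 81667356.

16290738

Reverse of 81667356 is 65376618.
81667356 − 65376618 = 16290738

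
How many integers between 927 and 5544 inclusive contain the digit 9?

1256

The integers in [927, 5544] that contain the digit 9: 927, 928, 929, 930, 931, 932, …, 5529, 5539.
1256 qualify.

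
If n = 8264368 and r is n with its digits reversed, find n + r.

Reverse of 8264368 is 8634628.
8264368 + 8634628 = 16898996

16898996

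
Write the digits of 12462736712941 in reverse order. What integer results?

14921763726421

Reversing 12462736712941 gives 14921763726421.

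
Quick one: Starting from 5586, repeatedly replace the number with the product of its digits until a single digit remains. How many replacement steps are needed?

5586 → 1200 → 0 (2 steps)

2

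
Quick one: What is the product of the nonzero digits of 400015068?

960

4×1×5×6×8 = 960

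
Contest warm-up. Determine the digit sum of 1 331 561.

1+3+3+1+5+6+1 = 20

20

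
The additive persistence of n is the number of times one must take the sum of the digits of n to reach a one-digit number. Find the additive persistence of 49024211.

2

49024211 → 23 → 5 (2 steps)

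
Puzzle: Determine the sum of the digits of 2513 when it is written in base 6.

18

2513 in base 6 is 15345.
Digit sum: 1+5+3+4+5 = 18.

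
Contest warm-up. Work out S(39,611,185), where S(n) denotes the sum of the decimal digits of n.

3+9+6+1+1+1+8+5 = 34

34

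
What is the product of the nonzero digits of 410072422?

4×1×7×2×4×2×2 = 896

896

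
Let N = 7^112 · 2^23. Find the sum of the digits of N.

485

7^112 · 2^23 = 375552261768436282856905517899868037545766688711234069728504369569830042488389200732012476657941086208
Sum of its 102 digits: 485.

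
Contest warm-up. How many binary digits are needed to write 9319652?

24

9319652 in base 2 is 100011100011010011100100, which has 24 digits.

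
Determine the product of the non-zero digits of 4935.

540

4×9×3×5 = 540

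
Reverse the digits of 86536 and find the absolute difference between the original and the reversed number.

22968

Reverse of 86536 is 63568.
|86536 − 63568| = 22968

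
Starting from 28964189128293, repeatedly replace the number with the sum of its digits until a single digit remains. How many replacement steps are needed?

28964189128293 → 72 → 9 (2 steps)

2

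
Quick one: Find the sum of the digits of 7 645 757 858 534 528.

7+6+4+5+7+5+7+8+5+8+5+3+4+5+2+8 = 89

89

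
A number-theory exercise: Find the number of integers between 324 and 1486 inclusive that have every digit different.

701

The integers in [324, 1486] that have every digit different: 324, 325, 326, 327, 328, 329, …, 1485, 1486.
701 qualify.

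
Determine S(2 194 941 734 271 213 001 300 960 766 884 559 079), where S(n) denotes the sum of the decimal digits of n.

153

2+1+9+4+9+4+1+7+3+4+2+7+1+2+1+3+0+0+1+3+0+0+9+6+0+7+6+6+8+8+4+5+5+9+0+7+9 = 153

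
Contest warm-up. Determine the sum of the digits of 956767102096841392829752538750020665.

165

9+5+6+7+6+7+1+0+2+0+9+6+8+4+1+3+9+2+8+2+9+7+5+2+5+3+8+7+5+0+0+2+0+6+6+5 = 165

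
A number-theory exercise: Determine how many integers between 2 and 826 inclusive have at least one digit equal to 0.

The integers in [2, 826] that have at least one digit equal to 0: 10, 20, 30, 40, 50, 60, …, 810, 820.
154 qualify.

154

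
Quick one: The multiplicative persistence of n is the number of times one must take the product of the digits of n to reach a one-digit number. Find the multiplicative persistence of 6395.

2

6395 → 810 → 0 (2 steps)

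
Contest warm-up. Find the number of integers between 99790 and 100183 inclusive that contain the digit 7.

84

The integers in [99790, 100183] that contain the digit 7: 99790, 99791, 99792, 99793, 99794, 99795, …, 100178, 100179.
84 qualify.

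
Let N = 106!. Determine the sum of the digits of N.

106! = 114628056373470835453434738414834942870388487424139673389282723476762012382449946252660360871841673476016298287096435143747350528228224302506311680000000000000000000000000
Sum of its 171 digits: 639.

639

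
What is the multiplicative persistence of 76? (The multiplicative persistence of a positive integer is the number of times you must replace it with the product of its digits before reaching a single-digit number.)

76 → 42 → 8 (2 steps)

2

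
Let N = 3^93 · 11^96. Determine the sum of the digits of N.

657

3^93 · 11^96 = 2218065996922024451142046590626198060967930854613693000814638837811833275593964718332606239803097799646628384154769697557556012816002558459805203
Sum of its 145 digits: 657.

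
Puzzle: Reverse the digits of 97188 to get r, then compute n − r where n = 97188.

9009

Reverse of 97188 is 88179.
97188 − 88179 = 9009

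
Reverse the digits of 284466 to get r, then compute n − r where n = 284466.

-380016

Reverse of 284466 is 664482.
284466 − 664482 = -380016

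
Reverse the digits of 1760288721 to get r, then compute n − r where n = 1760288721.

481468050

Reverse of 1760288721 is 1278820671.
1760288721 − 1278820671 = 481468050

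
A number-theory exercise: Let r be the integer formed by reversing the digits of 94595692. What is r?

Reversing 94595692 gives 29659549.

29659549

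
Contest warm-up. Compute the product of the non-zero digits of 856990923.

1049760

8×5×6×9×9×9×2×3 = 1049760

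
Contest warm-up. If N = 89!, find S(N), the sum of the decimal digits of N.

89! = 16507955160908461081216919262453619309839666236496541854913520707833171034378509739399912570787600662729080382999756800000000000000000000
Sum of its 137 digits: 549.

549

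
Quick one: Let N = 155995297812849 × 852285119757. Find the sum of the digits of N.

155995297812849 × 852285119757 = 132952471077952890138357693
Sum of its 27 digits: 126.

126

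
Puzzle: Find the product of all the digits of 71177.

7×1×1×7×7 = 343

343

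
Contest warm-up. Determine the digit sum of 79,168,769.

53

7+9+1+6+8+7+6+9 = 53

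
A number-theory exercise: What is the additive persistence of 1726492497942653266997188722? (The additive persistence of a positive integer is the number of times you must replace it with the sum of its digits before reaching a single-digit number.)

3

1726492497942653266997188722 → 147 → 12 → 3 (3 steps)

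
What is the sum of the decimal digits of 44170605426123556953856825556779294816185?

4+4+1+7+0+6+0+5+4+2+6+1+2+3+5+5+6+9+5+3+8+5+6+8+2+5+5+5+6+7+7+9+2+9+4+8+1+6+1+8+5 = 195

195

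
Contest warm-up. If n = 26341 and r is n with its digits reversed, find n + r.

40703

Reverse of 26341 is 14362.
26341 + 14362 = 40703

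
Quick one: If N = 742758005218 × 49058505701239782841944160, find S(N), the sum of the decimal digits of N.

742758005218 × 49058505701239782841944160 = 36438597833628741373185947262544626880
Sum of its 38 digits: 187.

187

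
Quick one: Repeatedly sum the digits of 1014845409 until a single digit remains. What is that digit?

9

1+0+1+4+8+4+5+4+0+9 = 36
3+6 = 9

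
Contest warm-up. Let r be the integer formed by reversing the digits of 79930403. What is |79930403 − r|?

Reverse of 79930403 is 30403997.
|79930403 − 30403997| = 49526406

49526406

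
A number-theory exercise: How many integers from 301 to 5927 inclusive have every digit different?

2988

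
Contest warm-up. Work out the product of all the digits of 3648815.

23040

3×6×4×8×8×1×5 = 23040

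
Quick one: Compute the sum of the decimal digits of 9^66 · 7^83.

612

9^66 · 7^83 = 13278314297571248585653011797300601604820589332729586488971040992870691098664777577250667624031958106243910148334573760448566866291463
Sum of its 134 digits: 612.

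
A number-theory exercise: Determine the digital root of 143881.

7

1+4+3+8+8+1 = 25
2+5 = 7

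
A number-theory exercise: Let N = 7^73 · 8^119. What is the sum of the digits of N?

776

7^73 · 8^119 = 14449917684078794404079222286185932282072669869340606049329925006124101010586693639163180066405559862683691980811065805706291864025976467295846333626825733368896924155904
Sum of its 170 digits: 776.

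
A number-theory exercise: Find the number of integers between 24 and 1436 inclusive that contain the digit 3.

435

The integers in [24, 1436] that contain the digit 3: 30, 31, 32, 33, 34, 35, …, 1435, 1436.
435 qualify.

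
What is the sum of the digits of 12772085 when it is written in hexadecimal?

50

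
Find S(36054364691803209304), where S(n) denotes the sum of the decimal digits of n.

76

3+6+0+5+4+3+6+4+6+9+1+8+0+3+2+0+9+3+0+4 = 76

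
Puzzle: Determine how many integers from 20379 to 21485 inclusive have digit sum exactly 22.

43

The integers in [20379, 21485] that have digit sum exactly 22: 20389, 20398, 20479, 20488, 20497, 20569, …, 21469, 21478.
43 qualify.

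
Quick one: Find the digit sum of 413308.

4+1+3+3+0+8 = 19

19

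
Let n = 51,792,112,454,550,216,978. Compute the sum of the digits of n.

84

5+1+7+9+2+1+1+2+4+5+4+5+5+0+2+1+6+9+7+8 = 84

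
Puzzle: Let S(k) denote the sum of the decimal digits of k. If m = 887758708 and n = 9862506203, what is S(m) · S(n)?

S(887758708) = 8+8+7+7+5+8+7+0+8 = 58.
S(9862506203) = 9+8+6+2+5+0+6+2+0+3 = 41.
58 · 41 = 2378.

2378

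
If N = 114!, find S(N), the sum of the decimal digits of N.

648

114! = 2543559733472187557120132004189335234812341496026552301496526393412538629248600474981599398141467853800514886431180030568224218435400019580180261753940817530060800000000000000000000000000
Sum of its 187 digits: 648.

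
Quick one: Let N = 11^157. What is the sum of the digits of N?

713

11^157 = 31524744095520531467768306846778913774895006726001287572646495925500100597105471954681269001361880901554505243762796616373417280718696792932733326614123265344386171
Sum of its 164 digits: 713.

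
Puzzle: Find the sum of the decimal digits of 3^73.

3^73 = 67585198634817523235520443624317923
Sum of its 35 digits: 153.

153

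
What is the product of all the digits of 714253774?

164640

7×1×4×2×5×3×7×7×4 = 164640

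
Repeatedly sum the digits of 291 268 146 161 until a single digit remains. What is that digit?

2

2+9+1+2+6+8+1+4+6+1+6+1 = 47
4+7 = 11
1+1 = 2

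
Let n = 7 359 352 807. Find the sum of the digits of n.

49

7+3+5+9+3+5+2+8+0+7 = 49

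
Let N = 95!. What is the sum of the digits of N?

585

95! = 10329978488239059262599702099394727095397746340117372869212250571234293987594703124871765375385424468563282236864226607350415360000000000000000000000
Sum of its 149 digits: 585.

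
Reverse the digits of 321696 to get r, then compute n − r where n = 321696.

Reverse of 321696 is 696123.
321696 − 696123 = -374427

-374427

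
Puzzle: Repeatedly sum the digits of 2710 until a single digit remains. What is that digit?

1

2+7+1+0 = 10
1+0 = 1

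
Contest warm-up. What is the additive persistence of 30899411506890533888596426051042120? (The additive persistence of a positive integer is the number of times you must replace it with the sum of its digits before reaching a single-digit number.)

3

30899411506890533888596426051042120 → 145 → 10 → 1 (3 steps)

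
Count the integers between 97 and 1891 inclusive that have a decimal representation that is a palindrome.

100

The integers in [97, 1891] that have a decimal representation that is a palindrome: 99, 101, 111, 121, 131, 141, …, 1771, 1881.
100 qualify.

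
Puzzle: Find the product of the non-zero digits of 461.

24

4×6×1 = 24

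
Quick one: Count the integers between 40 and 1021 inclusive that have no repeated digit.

702

The integers in [40, 1021] that have no repeated digit: 40, 41, 42, 43, 45, 46, …, 986, 987.
702 qualify.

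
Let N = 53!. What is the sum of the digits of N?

53! = 4274883284060025564298013753389399649690343788366813724672000000000000
Sum of its 70 digits: 279.

279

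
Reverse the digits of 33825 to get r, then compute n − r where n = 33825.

Reverse of 33825 is 52833.
33825 − 52833 = -19008

-19008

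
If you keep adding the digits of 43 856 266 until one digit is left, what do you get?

4

4+3+8+5+6+2+6+6 = 40
4+0 = 4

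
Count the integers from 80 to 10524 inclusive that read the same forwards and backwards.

188

The integers in [80, 10524] that read the same forwards and backwards: 88, 99, 101, 111, 121, 131, …, 10401, 10501.
188 qualify.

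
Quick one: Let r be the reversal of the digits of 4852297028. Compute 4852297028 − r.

-3355625556

Reverse of 4852297028 is 8207922584.
4852297028 − 8207922584 = -3355625556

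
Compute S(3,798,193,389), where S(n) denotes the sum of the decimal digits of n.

60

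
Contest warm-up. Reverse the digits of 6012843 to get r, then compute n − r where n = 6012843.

2530737

Reverse of 6012843 is 3482106.
6012843 − 3482106 = 2530737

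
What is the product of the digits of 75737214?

41160

7×5×7×3×7×2×1×4 = 41160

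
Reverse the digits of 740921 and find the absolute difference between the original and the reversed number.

Reverse of 740921 is 129047.
|740921 − 129047| = 611874

611874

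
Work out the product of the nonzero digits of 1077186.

2352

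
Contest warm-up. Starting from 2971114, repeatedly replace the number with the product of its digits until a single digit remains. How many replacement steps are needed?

2

2971114 → 504 → 0 (2 steps)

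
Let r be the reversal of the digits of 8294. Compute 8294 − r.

3366

Reverse of 8294 is 4928.
8294 − 4928 = 3366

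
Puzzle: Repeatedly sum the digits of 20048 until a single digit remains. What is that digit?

5

2+0+0+4+8 = 14
1+4 = 5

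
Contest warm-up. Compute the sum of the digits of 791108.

26

7+9+1+1+0+8 = 26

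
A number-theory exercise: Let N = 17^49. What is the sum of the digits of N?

305

17^49 = 1958831807773342257691221904789587637189069813834520650586897
Sum of its 61 digits: 305.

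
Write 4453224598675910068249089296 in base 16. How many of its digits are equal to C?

1

4453224598675910068249089296 in base 16 is E639EFD38F6C6DD92B0D510.
The digit C appears 1 time.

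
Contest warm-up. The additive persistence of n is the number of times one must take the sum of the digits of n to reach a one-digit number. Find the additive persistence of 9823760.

2

9823760 → 35 → 8 (2 steps)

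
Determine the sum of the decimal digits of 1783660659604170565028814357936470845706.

182

1+7+8+3+6+6+0+6+5+9+6+0+4+1+7+0+5+6+5+0+2+8+8+1+4+3+5+7+9+3+6+4+7+0+8+4+5+7+0+6 = 182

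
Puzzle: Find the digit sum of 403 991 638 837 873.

4+0+3+9+9+1+6+3+8+8+3+7+8+7+3 = 79

79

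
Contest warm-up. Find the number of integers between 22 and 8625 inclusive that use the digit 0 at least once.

2282

The integers in [22, 8625] that use the digit 0 at least once: 30, 40, 50, 60, 70, 80, …, 8610, 8620.
2282 qualify.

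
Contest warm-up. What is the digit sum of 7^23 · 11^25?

224

7^23 · 11^25 = 2965323294686694071325834571862635736937692093
Sum of its 46 digits: 224.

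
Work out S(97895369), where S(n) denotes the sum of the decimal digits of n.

9+7+8+9+5+3+6+9 = 56

56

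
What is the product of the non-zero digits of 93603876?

9×3×6×3×8×7×6 = 163296

163296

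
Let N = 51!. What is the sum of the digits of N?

198

51! = 1551118753287382280224243016469303211063259720016986112000000000000
Sum of its 67 digits: 198.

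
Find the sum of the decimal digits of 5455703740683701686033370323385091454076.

161

5+4+5+5+7+0+3+7+4+0+6+8+3+7+0+1+6+8+6+0+3+3+3+7+0+3+2+3+3+8+5+0+9+1+4+5+4+0+7+6 = 161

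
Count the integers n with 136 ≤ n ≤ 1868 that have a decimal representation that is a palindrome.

94

The integers in [136, 1868] that have a decimal representation that is a palindrome: 141, 151, 161, 171, 181, 191, …, 1661, 1771.
94 qualify.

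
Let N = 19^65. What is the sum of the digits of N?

19^65 = 131517656596604663956102176642678715072020072327450916777499793705236707816143809299
Sum of its 84 digits: 379.

379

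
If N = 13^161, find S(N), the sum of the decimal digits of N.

13^161 = 221248187410890162249187561386945744884598172214129548355881592504443547592723474415755207776779157247995277583692299821537559846782459235302117249843386710558382148687263697795213
Sum of its 180 digits: 871.

871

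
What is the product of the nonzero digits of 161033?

1×6×1×3×3 = 54

54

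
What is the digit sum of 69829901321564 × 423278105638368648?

69829901321564 × 423278105638368648 = 29557468348305825252840223925472
Sum of its 32 digits: 141.

141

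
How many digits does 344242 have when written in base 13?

344242 in base 13 is C08C2, which has 5 digits.

5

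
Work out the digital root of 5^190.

4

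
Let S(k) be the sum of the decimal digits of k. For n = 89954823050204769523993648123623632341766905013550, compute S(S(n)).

6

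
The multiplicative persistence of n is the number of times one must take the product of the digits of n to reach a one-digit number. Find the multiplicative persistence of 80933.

80933 → 0 (1 step)

1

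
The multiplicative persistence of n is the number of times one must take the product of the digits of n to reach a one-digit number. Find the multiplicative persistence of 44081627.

44081627 → 0 (1 step)

1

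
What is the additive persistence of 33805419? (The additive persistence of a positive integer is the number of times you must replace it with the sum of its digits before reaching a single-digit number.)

33805419 → 33 → 6 (2 steps)

2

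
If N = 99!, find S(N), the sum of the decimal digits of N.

648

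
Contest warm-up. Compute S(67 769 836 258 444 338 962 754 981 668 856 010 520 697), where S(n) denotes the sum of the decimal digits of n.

6+7+7+6+9+8+3+6+2+5+8+4+4+4+3+3+8+9+6+2+7+5+4+9+8+1+6+6+8+8+5+6+0+1+0+5+2+0+6+9+7 = 213

213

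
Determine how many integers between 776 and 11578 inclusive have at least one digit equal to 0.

3672

The integers in [776, 11578] that have at least one digit equal to 0: 780, 790, 800, 801, 802, 803, …, 11560, 11570.
3672 qualify.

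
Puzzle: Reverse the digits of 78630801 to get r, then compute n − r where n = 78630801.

67827114

Reverse of 78630801 is 10803687.
78630801 − 10803687 = 67827114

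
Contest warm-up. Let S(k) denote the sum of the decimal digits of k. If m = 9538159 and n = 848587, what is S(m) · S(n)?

1600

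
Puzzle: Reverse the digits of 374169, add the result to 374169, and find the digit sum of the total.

Reversal of 374169 is 961473; 374169 + 961473 = 1335642.
Digit sum of 1335642: 1+3+3+5+6+4+2 = 24.

24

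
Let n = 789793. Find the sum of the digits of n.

43

7+8+9+7+9+3 = 43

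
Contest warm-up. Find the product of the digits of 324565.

3600

3×2×4×5×6×5 = 3600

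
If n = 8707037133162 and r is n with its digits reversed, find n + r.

Reverse of 8707037133162 is 2613317307078.
8707037133162 + 2613317307078 = 11320354440240

11320354440240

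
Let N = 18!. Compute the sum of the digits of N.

18! = 6402373705728000
Sum of its 16 digits: 54.

54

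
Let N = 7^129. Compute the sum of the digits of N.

478

7^129 = 10414709530383281871372188772188914992326497020083592649289488135604711207963106997583302933500433141279257607
Sum of its 110 digits: 478.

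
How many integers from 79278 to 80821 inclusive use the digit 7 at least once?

The integers in [79278, 80821] that use the digit 7 at least once: 79278, 79279, 79280, 79281, 79282, 79283, …, 80807, 80817.
957 qualify.

957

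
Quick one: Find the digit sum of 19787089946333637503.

101

1+9+7+8+7+0+8+9+9+4+6+3+3+3+6+3+7+5+0+3 = 101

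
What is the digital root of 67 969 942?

6+7+9+6+9+9+4+2 = 52
5+2 = 7

7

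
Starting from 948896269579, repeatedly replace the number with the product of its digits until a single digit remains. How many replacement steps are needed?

948896269579 → 4232632320 → 0 (2 steps)

2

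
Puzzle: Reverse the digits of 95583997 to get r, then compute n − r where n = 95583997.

Reverse of 95583997 is 79938559.
95583997 − 79938559 = 15645438

15645438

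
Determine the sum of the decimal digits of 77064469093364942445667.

7+7+0+6+4+4+6+9+0+9+3+3+6+4+9+4+2+4+4+5+6+6+7 = 115

115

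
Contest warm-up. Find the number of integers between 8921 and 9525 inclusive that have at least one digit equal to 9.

The integers in [8921, 9525] that have at least one digit equal to 9: 8921, 8922, 8923, 8924, 8925, 8926, …, 9524, 9525.
605 qualify.

605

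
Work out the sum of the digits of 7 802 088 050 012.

41

7+8+0+2+0+8+8+0+5+0+0+1+2 = 41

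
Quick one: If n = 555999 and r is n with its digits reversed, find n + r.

1555554

Reverse of 555999 is 999555.
555999 + 999555 = 1555554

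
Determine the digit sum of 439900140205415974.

67

4+3+9+9+0+0+1+4+0+2+0+5+4+1+5+9+7+4 = 67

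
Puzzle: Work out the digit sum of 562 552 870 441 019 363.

5+6+2+5+5+2+8+7+0+4+4+1+0+1+9+3+6+3 = 71

71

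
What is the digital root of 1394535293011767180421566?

9

1+3+9+4+5+3+5+2+9+3+0+1+1+7+6+7+1+8+0+4+2+1+5+6+6 = 99
9+9 = 18
1+8 = 9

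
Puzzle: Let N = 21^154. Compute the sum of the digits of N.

21^154 = 418573171777788020296562451832199832890919996264083912930650935332391963476645049127671817165370790673030888277231313258660586136035760994141543609970127356817289218960191218347923269827878001060256107481
Sum of its 204 digits: 918.

918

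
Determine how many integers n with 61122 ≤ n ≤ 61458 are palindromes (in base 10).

3

The integers in [61122, 61458] that are palindromes (in base 10): 61216, 61316, 61416.
3 qualify.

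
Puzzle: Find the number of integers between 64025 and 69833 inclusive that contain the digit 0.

The integers in [64025, 69833] that contain the digit 0: 64025, 64026, 64027, 64028, 64029, 64030, …, 69820, 69830.
1576 qualify.

1576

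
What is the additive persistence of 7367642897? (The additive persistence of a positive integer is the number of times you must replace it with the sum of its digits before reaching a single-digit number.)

7367642897 → 59 → 14 → 5 (3 steps)

3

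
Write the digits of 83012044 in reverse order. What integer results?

Reversing 83012044 gives 44021038.

44021038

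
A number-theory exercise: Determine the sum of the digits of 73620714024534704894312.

7+3+6+2+0+7+1+4+0+2+4+5+3+4+7+0+4+8+9+4+3+1+2 = 86

86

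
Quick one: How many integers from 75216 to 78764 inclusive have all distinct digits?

873

The integers in [75216, 78764] that have all distinct digits: 75216, 75218, 75219, 75230, 75231, 75234, …, 78694, 78695.
873 qualify.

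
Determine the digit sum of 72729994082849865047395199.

7+2+7+2+9+9+9+4+0+8+2+8+4+9+8+6+5+0+4+7+3+9+5+1+9+9 = 146

146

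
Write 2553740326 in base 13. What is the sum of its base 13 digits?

46

2553740326 in base 13 is 3190C7167.
Digit sum: 3+1+9+0+12+7+1+6+7 = 46.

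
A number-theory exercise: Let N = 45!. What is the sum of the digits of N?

45! = 119622220865480194561963161495657715064383733760000000000
Sum of its 57 digits: 207.

207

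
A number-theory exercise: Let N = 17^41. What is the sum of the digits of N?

17^41 = 280805607755268602048174614102036928492604365174417
Sum of its 51 digits: 206.

206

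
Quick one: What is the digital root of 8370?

9

8+3+7+0 = 18
1+8 = 9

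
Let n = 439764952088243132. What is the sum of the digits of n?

4+3+9+7+6+4+9+5+2+0+8+8+2+4+3+1+3+2 = 80

80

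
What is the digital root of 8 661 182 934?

3

8+6+6+1+1+8+2+9+3+4 = 48
4+8 = 12
1+2 = 3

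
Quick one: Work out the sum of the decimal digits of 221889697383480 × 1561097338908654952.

141

221889697383480 × 1561097338908654952 = 346391416116597365501520544992960
Sum of its 33 digits: 141.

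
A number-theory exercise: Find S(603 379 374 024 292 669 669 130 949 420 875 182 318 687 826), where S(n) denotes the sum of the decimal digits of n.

6+0+3+3+7+9+3+7+4+0+2+4+2+9+2+6+6+9+6+6+9+1+3+0+9+4+9+4+2+0+8+7+5+1+8+2+3+1+8+6+8+7+8+2+6 = 215

215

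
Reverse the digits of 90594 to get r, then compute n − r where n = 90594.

Reverse of 90594 is 49509.
90594 − 49509 = 41085

41085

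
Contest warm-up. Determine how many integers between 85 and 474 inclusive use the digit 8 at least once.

70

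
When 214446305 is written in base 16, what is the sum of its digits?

214446305 in base 16 is CC830E1.
Digit sum: 12+12+8+3+0+14+1 = 50.

50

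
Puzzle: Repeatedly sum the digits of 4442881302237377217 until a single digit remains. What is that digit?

3

4+4+4+2+8+8+1+3+0+2+2+3+7+3+7+7+2+1+7 = 75
7+5 = 12
1+2 = 3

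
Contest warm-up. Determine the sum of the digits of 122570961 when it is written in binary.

13

122570961 in base 2 is 111010011100100100011010001.
Digit sum: 1+1+1+0+1+0+0+1+1+1+0+0+1+0+0+1+0+0+0+1+1+0+1+0+0+0+1 = 13.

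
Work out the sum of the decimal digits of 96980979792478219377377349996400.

9+6+9+8+0+9+7+9+7+9+2+4+7+8+2+1+9+3+7+7+3+7+7+3+4+9+9+9+6+4+0+0 = 184

184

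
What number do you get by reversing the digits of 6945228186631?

1366818225496

Reversing 6945228186631 gives 1366818225496.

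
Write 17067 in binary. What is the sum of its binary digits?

17067 in base 2 is 100001010101011.
Digit sum: 1+0+0+0+0+1+0+1+0+1+0+1+0+1+1 = 7.

7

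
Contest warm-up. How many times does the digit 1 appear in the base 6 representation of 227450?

227450 in base 6 is 4513002.
The digit 1 appears 1 time.

1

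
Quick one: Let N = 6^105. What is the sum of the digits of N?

6^105 = 5080205616336551365807863517421057612496829492637697081118927610489209772128075776
Sum of its 82 digits: 369.

369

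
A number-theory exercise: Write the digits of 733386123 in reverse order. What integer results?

Reversing 733386123 gives 321683337.

321683337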